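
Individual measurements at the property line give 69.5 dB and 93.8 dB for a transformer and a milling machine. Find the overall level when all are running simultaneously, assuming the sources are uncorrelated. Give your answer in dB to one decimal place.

For uncorrelated sources the intensities add, so convert each level to linear form, sum, and take 10·log₁₀ of the total.
Σ 10^(L/10) = 10^(69.5/10) + 10^(93.8/10) = 2.408e+09.
L_total = 10·log₁₀(2.408e+09) = 93.82 dB.

93.8 dB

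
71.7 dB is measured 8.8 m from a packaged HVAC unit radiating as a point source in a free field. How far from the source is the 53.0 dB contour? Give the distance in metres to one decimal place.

The 18.7 dB drop corresponds to a distance ratio of 10^(18.7/20) for a point source.
r₂ = 8.8·10^((71.7−53.0)/20) = 8.8·10^(18.7/20) = 75.77 m.

75.8 m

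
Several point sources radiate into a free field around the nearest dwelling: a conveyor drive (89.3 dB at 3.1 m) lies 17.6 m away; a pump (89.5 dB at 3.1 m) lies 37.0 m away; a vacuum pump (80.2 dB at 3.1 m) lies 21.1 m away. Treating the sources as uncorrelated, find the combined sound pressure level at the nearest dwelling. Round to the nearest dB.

First find each source's level at the receiver (point-source: −20·log₁₀(r/r_ref)), then combine on an intensity basis.
conveyor drive: 89.3 − 20·log₁₀(17.6/3.1) = 89.3 − 15.08 = 74.22 dB.
pump: 89.5 − 20·log₁₀(37.0/3.1) = 89.5 − 21.54 = 67.96 dB.
vacuum pump: 80.2 − 20·log₁₀(21.1/3.1) = 80.2 − 16.66 = 63.54 dB.
Σ 10^(L/10) = 3.492e+07 → L_total = 10·log₁₀(3.492e+07) = 75.43 dB.

75 dB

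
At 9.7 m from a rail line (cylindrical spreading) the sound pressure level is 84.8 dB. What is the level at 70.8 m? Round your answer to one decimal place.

76.2 dB

Line-source attenuation: ΔL = 10·log₁₀(r₂/r₁) = 10·log₁₀(70.8/9.7) = 8.633 dB.
L₂ = 84.8 − 10·log₁₀(70.8/9.7) = 84.8 − 8.633 = 76.17 dB.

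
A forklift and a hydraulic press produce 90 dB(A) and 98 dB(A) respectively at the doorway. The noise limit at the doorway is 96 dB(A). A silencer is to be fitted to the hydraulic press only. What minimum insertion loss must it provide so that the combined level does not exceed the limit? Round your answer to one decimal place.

3.3 dB

The untreated sources together contribute 10^(90/10) = 1.000e+09, i.e. 90.00 dB(A).
To meet 96 dB(A) overall, the treated hydraulic press may contribute at most 10^(96/10) − 1.000e+09 = 2.981e+09, i.e. 94.74 dB(A).
So the hydraulic press must be reduced from 98 to 94.74 dB(A): IL = 3.26 dB.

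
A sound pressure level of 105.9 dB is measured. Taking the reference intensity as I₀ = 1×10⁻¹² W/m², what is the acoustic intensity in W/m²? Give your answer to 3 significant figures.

I/I₀ = 10^(105.9/10) = 3.89e+10, so I = 3.89e+10 × 10⁻¹² W/m².

0.0389 W/m²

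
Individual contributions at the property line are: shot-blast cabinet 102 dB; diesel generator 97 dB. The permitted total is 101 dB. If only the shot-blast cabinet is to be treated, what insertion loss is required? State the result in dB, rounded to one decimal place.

Everything except the shot-blast cabinet sums to 10^(97/10) = 5.012e+09 in linear terms, 97.00 dB.
The limit corresponds to 10^(101/10) = 1.259e+10; subtracting the fixed part leaves 7.577e+09 for the shot-blast cabinet, i.e. 98.80 dB.
Required insertion loss = 102 − 98.80 = 3.20 dB.

3.2 dB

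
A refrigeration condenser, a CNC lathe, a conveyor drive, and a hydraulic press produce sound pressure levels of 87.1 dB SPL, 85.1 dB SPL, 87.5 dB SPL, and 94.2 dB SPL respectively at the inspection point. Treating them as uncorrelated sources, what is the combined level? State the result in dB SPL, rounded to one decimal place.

Incoherent sources combine by intensity addition: L_total = 10·log₁₀(Σ 10^(L_i/10)).
Σ 10^(L/10) = 10^(87.1/10) + 10^(85.1/10) + 10^(87.5/10) + 10^(94.2/10) = 4.029e+09.
L_total = 10·log₁₀(4.029e+09) = 96.05 dB SPL.

96.1 dB SPL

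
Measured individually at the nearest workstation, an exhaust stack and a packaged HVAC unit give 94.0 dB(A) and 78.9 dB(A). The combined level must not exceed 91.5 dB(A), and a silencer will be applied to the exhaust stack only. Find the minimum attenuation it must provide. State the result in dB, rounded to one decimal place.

2.7 dB

Everything except the exhaust stack sums to 10^(78.9/10) = 7.762e+07 in linear terms, 78.90 dB(A).
The limit corresponds to 10^(91.5/10) = 1.413e+09; subtracting the fixed part leaves 1.335e+09 for the exhaust stack, i.e. 91.25 dB(A).
So the exhaust stack must be reduced from 94.0 to 91.25 dB(A): IL = 2.75 dB.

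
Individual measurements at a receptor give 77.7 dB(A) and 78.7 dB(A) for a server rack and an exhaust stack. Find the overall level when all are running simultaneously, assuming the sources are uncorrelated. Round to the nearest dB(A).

81 dB(A)

Incoherent sources combine by intensity addition: L_total = 10·log₁₀(Σ 10^(L_i/10)).
Σ 10^(L/10) = 10^(77.7/10) + 10^(78.7/10) = 1.330e+08.
L_total = 10·log₁₀(1.330e+08) = 81.24 dB(A).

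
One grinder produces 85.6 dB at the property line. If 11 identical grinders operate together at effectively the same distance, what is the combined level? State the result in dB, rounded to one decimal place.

96.0 dB

L_total = L₁ + 10·log₁₀ N for N identical incoherent sources.
L_total = 85.6 + 10·log₁₀(11) = 85.6 + 10.414 = 96.01 dB.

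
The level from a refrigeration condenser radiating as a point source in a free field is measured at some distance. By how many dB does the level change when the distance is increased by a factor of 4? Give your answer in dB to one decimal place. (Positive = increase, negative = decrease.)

-12.0 dB

Point-source spreading: ΔL = −20·log₁₀(r₂/r₁).
ΔL = −20·log₁₀(4) = -12.04 dB.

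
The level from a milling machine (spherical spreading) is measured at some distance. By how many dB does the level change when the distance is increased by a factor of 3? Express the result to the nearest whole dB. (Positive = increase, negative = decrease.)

-10 dB

A point source loses 6 dB per doubling of distance; generally ΔL = −20·log₁₀(r₂/r₁).
ΔL = −20·log₁₀(3) = -9.54 dB.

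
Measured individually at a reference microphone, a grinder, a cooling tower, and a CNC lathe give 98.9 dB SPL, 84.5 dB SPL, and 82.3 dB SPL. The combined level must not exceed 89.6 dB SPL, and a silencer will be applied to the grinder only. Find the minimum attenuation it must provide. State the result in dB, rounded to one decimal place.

12.3 dB

Fixed contribution from the other sources: Σ 10^(L/10) = 10^(84.5/10) + 10^(82.3/10) = 4.517e+08 (86.55 dB SPL).
The limit corresponds to 10^(89.6/10) = 9.120e+08; subtracting the fixed part leaves 4.603e+08 for the grinder, i.e. 86.63 dB SPL.
Required insertion loss = 98.9 − 86.63 = 12.27 dB.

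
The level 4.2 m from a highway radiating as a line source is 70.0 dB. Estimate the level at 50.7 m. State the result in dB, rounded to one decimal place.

Line-source attenuation: ΔL = 10·log₁₀(r₂/r₁) = 10·log₁₀(50.7/4.2) = 10.818 dB.
L₂ = 70.0 − 10·log₁₀(50.7/4.2) = 70.0 − 10.818 = 59.18 dB.

59.2 dB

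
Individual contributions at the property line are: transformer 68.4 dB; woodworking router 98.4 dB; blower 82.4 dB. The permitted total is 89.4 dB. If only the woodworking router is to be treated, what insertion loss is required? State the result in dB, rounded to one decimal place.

Everything except the woodworking router sums to 10^(68.4/10) + 10^(82.4/10) = 1.807e+08 in linear terms, 82.57 dB.
To meet 89.4 dB overall, the treated woodworking router may contribute at most 10^(89.4/10) − 1.807e+08 = 6.903e+08, i.e. 88.39 dB.
Required insertion loss = 98.4 − 88.39 = 10.01 dB.

10.0 dB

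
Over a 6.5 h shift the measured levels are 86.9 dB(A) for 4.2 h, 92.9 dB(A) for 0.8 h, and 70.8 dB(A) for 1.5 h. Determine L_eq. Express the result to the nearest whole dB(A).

The energy average is taken in the linear domain: L_eq = 10·log₁₀[(Σ tᵢ·10^(Lᵢ/10))/T], T = 6.5 h.
Σ tᵢ·10^(Lᵢ/10) = 4.2·10^(86.9/10) + 0.8·10^(92.9/10) + 1.5·10^(70.8/10) = 3.635e+09.
L_eq = 10·log₁₀(3.635e+09/6.5) = 87.48 dB(A).

87 dB(A)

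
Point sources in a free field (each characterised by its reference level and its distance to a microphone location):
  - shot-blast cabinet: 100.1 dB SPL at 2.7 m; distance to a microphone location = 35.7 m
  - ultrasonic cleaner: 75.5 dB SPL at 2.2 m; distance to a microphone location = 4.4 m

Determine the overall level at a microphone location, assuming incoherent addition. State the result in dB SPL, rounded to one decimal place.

78.3 dB SPL

Apply inverse-square spreading to bring every level to the receiver, then sum 10^(L/10).
shot-blast cabinet: 100.1 − 20·log₁₀(35.7/2.7) = 100.1 − 22.43 = 77.67 dB SPL.
ultrasonic cleaner: 75.5 − 20·log₁₀(4.4/2.2) = 75.5 − 6.02 = 69.48 dB SPL.
Σ 10^(L/10) = 6.740e+07 → L_total = 10·log₁₀(6.740e+07) = 78.29 dB SPL.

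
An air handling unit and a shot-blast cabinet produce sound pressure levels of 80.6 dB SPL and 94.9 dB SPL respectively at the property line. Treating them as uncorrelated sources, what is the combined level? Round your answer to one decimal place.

95.1 dB SPL

For uncorrelated sources the intensities add, so convert each level to linear form, sum, and take 10·log₁₀ of the total.
Σ 10^(L/10) = 10^(80.6/10) + 10^(94.9/10) = 3.205e+09.
L_total = 10·log₁₀(3.205e+09) = 95.06 dB SPL.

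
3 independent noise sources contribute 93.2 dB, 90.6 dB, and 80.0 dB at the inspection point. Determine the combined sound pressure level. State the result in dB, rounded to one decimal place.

95.2 dB

Incoherent sources combine by intensity addition: L_total = 10·log₁₀(Σ 10^(L_i/10)).
Σ 10^(L/10) = 10^(93.2/10) + 10^(90.6/10) + 10^(80.0/10) = 3.337e+09.
L_total = 10·log₁₀(3.337e+09) = 95.23 dB.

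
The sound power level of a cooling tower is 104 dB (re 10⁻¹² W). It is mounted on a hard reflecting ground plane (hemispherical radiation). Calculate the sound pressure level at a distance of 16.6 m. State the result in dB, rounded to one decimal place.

71.6 dB

The power spreads over a hemisphere of area 2π·r², so L_p = L_w − 10·log₁₀(2π·r²).
2π·r² = 1731 m², 10·log₁₀ of that is 32.384 dB.
L_p = 104 − 32.384 = 71.62 dB.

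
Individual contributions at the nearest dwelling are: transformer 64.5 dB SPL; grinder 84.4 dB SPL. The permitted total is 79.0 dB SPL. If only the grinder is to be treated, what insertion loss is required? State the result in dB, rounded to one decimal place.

Fixed contribution from the other source: Σ 10^(L/10) = 10^(64.5/10) = 2.818e+06 (64.50 dB SPL).
The limit corresponds to 10^(79.0/10) = 7.943e+07; subtracting the fixed part leaves 7.661e+07 for the grinder, i.e. 78.84 dB SPL.
So the grinder must be reduced from 84.4 to 78.84 dB SPL: IL = 5.56 dB.

5.6 dB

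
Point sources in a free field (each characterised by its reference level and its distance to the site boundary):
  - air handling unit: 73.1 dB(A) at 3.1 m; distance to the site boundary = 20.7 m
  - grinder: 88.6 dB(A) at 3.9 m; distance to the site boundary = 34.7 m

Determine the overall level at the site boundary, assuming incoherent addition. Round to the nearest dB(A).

Propagate each source to the receiver with L = L_ref − 20·log₁₀(r/r_ref), then add intensities.
air handling unit: 73.1 − 20·log₁₀(20.7/3.1) = 73.1 − 16.49 = 56.61 dB(A).
grinder: 88.6 − 20·log₁₀(34.7/3.9) = 88.6 − 18.99 = 69.61 dB(A).
Σ 10^(L/10) = 9.609e+06 → L_total = 10·log₁₀(9.609e+06) = 69.83 dB(A).

70 dB(A)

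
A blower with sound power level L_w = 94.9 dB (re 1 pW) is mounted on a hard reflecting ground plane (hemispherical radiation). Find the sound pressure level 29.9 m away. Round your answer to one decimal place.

57.4 dB

L_p = L_w − 10·log₁₀(2π·r²) with r = 29.9 m.
2π·r² = 5617 m², 10·log₁₀ of that is 37.495 dB.
L_p = 94.9 − 37.495 = 57.40 dB.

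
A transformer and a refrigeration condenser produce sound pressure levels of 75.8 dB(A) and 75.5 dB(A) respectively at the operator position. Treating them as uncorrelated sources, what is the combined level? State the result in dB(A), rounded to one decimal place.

Incoherent sources combine by intensity addition: L_total = 10·log₁₀(Σ 10^(L_i/10)).
Σ 10^(L/10) = 10^(75.8/10) + 10^(75.5/10) = 7.350e+07.
L_total = 10·log₁₀(7.350e+07) = 78.66 dB(A).

78.7 dB(A)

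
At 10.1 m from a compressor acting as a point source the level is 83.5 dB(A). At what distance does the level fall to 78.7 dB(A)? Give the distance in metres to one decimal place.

17.6 m

For a point source L₁ − L₂ = 20·log₁₀(r₂/r₁), so r₂ = r₁·10^((L₁−L₂)/20).
r₂ = 10.1·10^((83.5−78.7)/20) = 10.1·10^(4.8/20) = 17.55 m.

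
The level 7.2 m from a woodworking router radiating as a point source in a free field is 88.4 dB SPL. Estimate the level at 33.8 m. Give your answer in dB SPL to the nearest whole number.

75 dB SPL

Spherical spreading from a point source gives a 20·log₁₀(r₂/r₁) drop.
L₂ = 88.4 − 20·log₁₀(33.8/7.2) = 88.4 − 13.432 = 74.97 dB SPL.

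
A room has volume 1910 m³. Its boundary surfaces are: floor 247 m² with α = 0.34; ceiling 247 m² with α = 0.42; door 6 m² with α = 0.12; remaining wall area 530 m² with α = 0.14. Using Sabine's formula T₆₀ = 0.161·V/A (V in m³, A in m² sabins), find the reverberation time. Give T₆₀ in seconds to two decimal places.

1.17 s

Total absorption A = 247·0.34 + 247·0.42 + 6·0.12 + 530·0.14 = 262.64 m² sabins.
T₆₀ = 0.161·V/A = 0.161·1910/262.64 = 1.171 s.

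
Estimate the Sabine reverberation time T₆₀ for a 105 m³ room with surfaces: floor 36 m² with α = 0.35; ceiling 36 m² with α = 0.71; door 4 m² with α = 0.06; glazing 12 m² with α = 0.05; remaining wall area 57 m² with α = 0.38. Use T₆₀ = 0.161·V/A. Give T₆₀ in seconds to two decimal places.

Total absorption A = 36·0.35 + 36·0.71 + 4·0.06 + 12·0.05 + 57·0.38 = 60.66 m² sabins.
T₆₀ = 0.161 × 105 / 60.66 = 0.279 s.

0.28 s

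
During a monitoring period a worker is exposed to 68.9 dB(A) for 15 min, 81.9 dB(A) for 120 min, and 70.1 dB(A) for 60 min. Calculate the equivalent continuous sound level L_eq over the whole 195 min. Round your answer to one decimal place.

80.0 dB(A)

L_eq = 10·log₁₀[(1/T)·Σ tᵢ·10^(Lᵢ/10)] with T = 195 min.
Σ tᵢ·10^(Lᵢ/10) = 15·10^(68.9/10) + 120·10^(81.9/10) + 60·10^(70.1/10) = 1.932e+10.
L_eq = 10·log₁₀(1.932e+10/195) = 79.96 dB(A).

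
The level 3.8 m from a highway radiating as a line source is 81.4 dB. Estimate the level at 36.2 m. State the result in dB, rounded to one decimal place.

For a line source, L₂ = L₁ − 10·log₁₀(r₂/r₁).
L₂ = 81.4 − 10·log₁₀(36.2/3.8) = 81.4 − 9.789 = 71.61 dB.

71.6 dB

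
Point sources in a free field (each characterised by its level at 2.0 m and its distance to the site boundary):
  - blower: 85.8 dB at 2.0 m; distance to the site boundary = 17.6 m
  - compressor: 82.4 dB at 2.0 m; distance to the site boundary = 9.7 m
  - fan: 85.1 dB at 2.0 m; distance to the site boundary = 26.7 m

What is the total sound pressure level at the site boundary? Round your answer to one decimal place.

71.5 dB

Propagate each source to the receiver with L = L_ref − 20·log₁₀(r/r_ref), then add intensities.
blower: 85.8 − 20·log₁₀(17.6/2.0) = 85.8 − 18.89 = 66.91 dB.
compressor: 82.4 − 20·log₁₀(9.7/2.0) = 82.4 − 13.71 = 68.69 dB.
fan: 85.1 − 20·log₁₀(26.7/2.0) = 85.1 − 22.51 = 62.59 dB.
Σ 10^(L/10) = 1.411e+07 → L_total = 10·log₁₀(1.411e+07) = 71.50 dB.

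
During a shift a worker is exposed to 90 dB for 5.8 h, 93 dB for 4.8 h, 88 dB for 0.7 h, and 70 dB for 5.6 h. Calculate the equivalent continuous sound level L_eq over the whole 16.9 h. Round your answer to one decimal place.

Weight each interval's intensity by its duration and average over T = 16.9 h:
Σ tᵢ·10^(Lᵢ/10) = 5.8·10^(90/10) + 4.8·10^(93/10) + 0.7·10^(88/10) + 5.6·10^(70/10) = 1.587e+10.
L_eq = 10·log₁₀(1.587e+10/16.9) = 89.73 dB.

89.7 dB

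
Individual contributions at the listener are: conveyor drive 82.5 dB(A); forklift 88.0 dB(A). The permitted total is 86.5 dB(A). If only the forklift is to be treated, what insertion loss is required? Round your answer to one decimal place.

3.7 dB

The untreated sources together contribute 10^(82.5/10) = 1.778e+08, i.e. 82.50 dB(A).
To meet 86.5 dB(A) overall, the treated forklift may contribute at most 10^(86.5/10) − 1.778e+08 = 2.689e+08, i.e. 84.30 dB(A).
Required insertion loss = 88.0 − 84.30 = 3.70 dB.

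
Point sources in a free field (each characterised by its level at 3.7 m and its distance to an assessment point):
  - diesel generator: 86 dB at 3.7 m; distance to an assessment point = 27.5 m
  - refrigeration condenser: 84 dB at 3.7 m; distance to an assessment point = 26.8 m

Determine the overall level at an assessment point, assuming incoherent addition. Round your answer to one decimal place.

Propagate each source to the receiver with L = L_ref − 20·log₁₀(r/r_ref), then add intensities.
diesel generator: 86 − 20·log₁₀(27.5/3.7) = 86 − 17.42 = 68.58 dB.
refrigeration condenser: 84 − 20·log₁₀(26.8/3.7) = 84 − 17.20 = 66.80 dB.
Σ 10^(L/10) = 1.199e+07 → L_total = 10·log₁₀(1.199e+07) = 70.79 dB.

70.8 dB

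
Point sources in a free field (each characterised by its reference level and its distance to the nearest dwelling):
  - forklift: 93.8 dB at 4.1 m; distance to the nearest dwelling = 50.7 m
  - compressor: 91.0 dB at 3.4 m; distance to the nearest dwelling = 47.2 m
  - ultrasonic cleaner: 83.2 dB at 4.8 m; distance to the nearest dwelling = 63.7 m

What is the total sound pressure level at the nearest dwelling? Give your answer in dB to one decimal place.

73.7 dB

Propagate each source to the receiver with L = L_ref − 20·log₁₀(r/r_ref), then add intensities.
forklift: 93.8 − 20·log₁₀(50.7/4.1) = 93.8 − 21.84 = 71.96 dB.
compressor: 91.0 − 20·log₁₀(47.2/3.4) = 91.0 − 22.85 = 68.15 dB.
ultrasonic cleaner: 83.2 − 20·log₁₀(63.7/4.8) = 83.2 − 22.46 = 60.74 dB.
Σ 10^(L/10) = 2.341e+07 → L_total = 10·log₁₀(2.341e+07) = 73.69 dB.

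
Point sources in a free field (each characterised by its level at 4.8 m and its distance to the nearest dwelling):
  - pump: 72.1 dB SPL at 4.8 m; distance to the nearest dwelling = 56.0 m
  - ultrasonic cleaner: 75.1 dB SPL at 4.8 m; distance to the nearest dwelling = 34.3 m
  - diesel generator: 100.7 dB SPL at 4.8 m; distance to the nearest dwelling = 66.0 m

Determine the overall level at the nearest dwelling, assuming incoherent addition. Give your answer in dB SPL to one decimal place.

78.0 dB SPL

First find each source's level at the receiver (point-source: −20·log₁₀(r/r_ref)), then combine on an intensity basis.
pump: 72.1 − 20·log₁₀(56.0/4.8) = 72.1 − 21.34 = 50.76 dB SPL.
ultrasonic cleaner: 75.1 − 20·log₁₀(34.3/4.8) = 75.1 − 17.08 = 58.02 dB SPL.
diesel generator: 100.7 − 20·log₁₀(66.0/4.8) = 100.7 − 22.77 = 77.93 dB SPL.
Σ 10^(L/10) = 6.290e+07 → L_total = 10·log₁₀(6.290e+07) = 77.99 dB SPL.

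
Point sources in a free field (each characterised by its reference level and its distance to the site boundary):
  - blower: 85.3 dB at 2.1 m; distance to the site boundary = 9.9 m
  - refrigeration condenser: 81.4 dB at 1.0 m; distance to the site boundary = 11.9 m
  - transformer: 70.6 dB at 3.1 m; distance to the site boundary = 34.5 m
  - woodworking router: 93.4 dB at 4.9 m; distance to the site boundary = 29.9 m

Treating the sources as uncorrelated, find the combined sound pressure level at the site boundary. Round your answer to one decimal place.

78.8 dB

Propagate each source to the receiver with L = L_ref − 20·log₁₀(r/r_ref), then add intensities.
blower: 85.3 − 20·log₁₀(9.9/2.1) = 85.3 − 13.47 = 71.83 dB.
refrigeration condenser: 81.4 − 20·log₁₀(11.9/1.0) = 81.4 − 21.51 = 59.89 dB.
transformer: 70.6 − 20·log₁₀(34.5/3.1) = 70.6 − 20.93 = 49.67 dB.
woodworking router: 93.4 − 20·log₁₀(29.9/4.9) = 93.4 − 15.71 = 77.69 dB.
Σ 10^(L/10) = 7.507e+07 → L_total = 10·log₁₀(7.507e+07) = 78.75 dB.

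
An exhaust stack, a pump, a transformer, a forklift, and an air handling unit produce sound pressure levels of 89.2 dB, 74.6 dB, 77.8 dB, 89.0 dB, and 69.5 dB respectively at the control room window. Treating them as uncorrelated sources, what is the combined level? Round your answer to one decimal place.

92.4 dB

For uncorrelated sources the intensities add, so convert each level to linear form, sum, and take 10·log₁₀ of the total.
Σ 10^(L/10) = 10^(89.2/10) + 10^(74.6/10) + 10^(77.8/10) + 10^(89.0/10) + 10^(69.5/10) = 1.724e+09.
L_total = 10·log₁₀(1.724e+09) = 92.37 dB.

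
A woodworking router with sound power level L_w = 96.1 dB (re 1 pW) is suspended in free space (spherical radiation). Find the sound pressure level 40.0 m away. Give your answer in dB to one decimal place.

53.1 dB

Free-field spherical radiation: L_p = L_w − 10·log₁₀(4π·r²), r = 40.0 m.
4π·r² = 2.011e+04 m², 10·log₁₀ of that is 43.033 dB.
L_p = 96.1 − 43.033 = 53.07 dB.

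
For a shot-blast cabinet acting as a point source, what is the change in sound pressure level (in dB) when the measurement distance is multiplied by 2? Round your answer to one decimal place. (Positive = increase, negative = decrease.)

-6.0 dB

Point-source spreading: ΔL = −20·log₁₀(r₂/r₁).
ΔL = −20·log₁₀(2) = -6.02 dB.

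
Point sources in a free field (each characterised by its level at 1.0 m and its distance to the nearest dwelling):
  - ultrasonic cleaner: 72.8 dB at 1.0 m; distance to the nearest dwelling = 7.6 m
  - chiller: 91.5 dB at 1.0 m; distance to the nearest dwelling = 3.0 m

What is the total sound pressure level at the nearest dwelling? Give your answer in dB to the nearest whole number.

82 dB

First find each source's level at the receiver (point-source: −20·log₁₀(r/r_ref)), then combine on an intensity basis.
ultrasonic cleaner: 72.8 − 20·log₁₀(7.6/1.0) = 72.8 − 17.62 = 55.18 dB.
chiller: 91.5 − 20·log₁₀(3.0/1.0) = 91.5 − 9.54 = 81.96 dB.
Σ 10^(L/10) = 1.573e+08 → L_total = 10·log₁₀(1.573e+08) = 81.97 dB.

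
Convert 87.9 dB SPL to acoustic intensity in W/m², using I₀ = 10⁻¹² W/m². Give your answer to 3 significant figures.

0.000617 W/m²

L = 10·log₁₀(I/I₀) ⇒ I = I₀·10^(L/10) = 10⁻¹² × 10^8.79.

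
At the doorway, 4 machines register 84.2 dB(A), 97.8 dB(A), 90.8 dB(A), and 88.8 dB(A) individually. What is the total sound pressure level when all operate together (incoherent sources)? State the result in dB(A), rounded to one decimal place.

99.2 dB(A)

For uncorrelated sources the intensities add, so convert each level to linear form, sum, and take 10·log₁₀ of the total.
Σ 10^(L/10) = 10^(84.2/10) + 10^(97.8/10) + 10^(90.8/10) + 10^(88.8/10) = 8.249e+09.
L_total = 10·log₁₀(8.249e+09) = 99.16 dB(A).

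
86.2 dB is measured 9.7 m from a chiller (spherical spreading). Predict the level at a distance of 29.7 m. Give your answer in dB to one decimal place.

Point-source attenuation: ΔL = 20·log₁₀(r₂/r₁) = 20·log₁₀(29.7/9.7) = 9.720 dB.
L₂ = 86.2 − 20·log₁₀(29.7/9.7) = 86.2 − 9.720 = 76.48 dB.

76.5 dB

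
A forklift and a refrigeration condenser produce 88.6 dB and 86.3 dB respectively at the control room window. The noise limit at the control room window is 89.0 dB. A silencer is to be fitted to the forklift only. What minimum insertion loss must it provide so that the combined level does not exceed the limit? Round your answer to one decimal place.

The untreated sources together contribute 10^(86.3/10) = 4.266e+08, i.e. 86.30 dB.
To meet 89.0 dB overall, the treated forklift may contribute at most 10^(89.0/10) − 4.266e+08 = 3.677e+08, i.e. 85.66 dB.
Required insertion loss = 88.6 − 85.66 = 2.94 dB.

2.9 dB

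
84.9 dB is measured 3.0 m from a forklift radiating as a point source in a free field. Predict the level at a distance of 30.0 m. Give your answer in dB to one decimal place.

64.9 dB

For a point source, L₂ = L₁ − 20·log₁₀(r₂/r₁).
L₂ = 84.9 − 20·log₁₀(30.0/3.0) = 84.9 − 20.000 = 64.90 dB.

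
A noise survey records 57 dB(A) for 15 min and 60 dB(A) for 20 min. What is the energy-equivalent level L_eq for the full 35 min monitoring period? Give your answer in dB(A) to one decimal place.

Weight each interval's intensity by its duration and average over T = 35 min:
Σ tᵢ·10^(Lᵢ/10) = 15·10^(57/10) + 20·10^(60/10) = 2.752e+07.
L_eq = 10·log₁₀(2.752e+07/35) = 58.96 dB(A).

59.0 dB(A)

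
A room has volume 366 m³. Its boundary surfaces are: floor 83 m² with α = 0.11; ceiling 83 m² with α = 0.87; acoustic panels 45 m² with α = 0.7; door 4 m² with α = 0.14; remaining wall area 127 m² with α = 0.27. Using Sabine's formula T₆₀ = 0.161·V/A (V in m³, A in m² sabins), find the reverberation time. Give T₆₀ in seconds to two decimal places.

0.40 s

Summing Sᵢαᵢ: 83·0.11 + 83·0.87 + 45·0.7 + 4·0.14 + 127·0.27 = 147.69 m².
T₆₀ = 0.161·V/A = 0.161·366/147.69 = 0.399 s.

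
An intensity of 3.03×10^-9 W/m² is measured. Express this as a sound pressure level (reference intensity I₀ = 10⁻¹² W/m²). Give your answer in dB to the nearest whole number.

I/I₀ = 3.03×10^-9/10⁻¹² = 3.03×10^3, and L = 10·log₁₀(I/I₀).
L = 10·(0.4814 + 3) = 34.81 dB.

35 dB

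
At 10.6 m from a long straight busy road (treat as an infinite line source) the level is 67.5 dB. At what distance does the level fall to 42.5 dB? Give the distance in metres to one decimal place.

3352.0 m

The 25.0 dB drop corresponds to a distance ratio of 10^(25.0/10) for a line source.
r₂ = 10.6·10^((67.5−42.5)/10) = 10.6·10^(25.0/10) = 3352.01 m.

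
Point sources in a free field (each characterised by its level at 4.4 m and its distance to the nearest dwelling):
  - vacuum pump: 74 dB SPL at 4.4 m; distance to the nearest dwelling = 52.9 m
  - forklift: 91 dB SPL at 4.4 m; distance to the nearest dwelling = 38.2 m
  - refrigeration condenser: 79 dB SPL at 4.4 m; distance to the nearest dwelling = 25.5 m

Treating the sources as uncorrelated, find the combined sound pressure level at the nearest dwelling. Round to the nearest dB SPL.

Apply inverse-square spreading to bring every level to the receiver, then sum 10^(L/10).
vacuum pump: 74 − 20·log₁₀(52.9/4.4) = 74 − 21.60 = 52.40 dB SPL.
forklift: 91 − 20·log₁₀(38.2/4.4) = 91 − 18.77 = 72.23 dB SPL.
refrigeration condenser: 79 − 20·log₁₀(25.5/4.4) = 79 − 15.26 = 63.74 dB SPL.
Σ 10^(L/10) = 1.924e+07 → L_total = 10·log₁₀(1.924e+07) = 72.84 dB SPL.

73 dB SPL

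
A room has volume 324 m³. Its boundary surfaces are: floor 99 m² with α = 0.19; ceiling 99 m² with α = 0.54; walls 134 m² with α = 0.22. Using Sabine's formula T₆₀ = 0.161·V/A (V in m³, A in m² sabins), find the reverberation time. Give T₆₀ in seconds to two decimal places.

0.51 s

A = Σ Sᵢαᵢ = 99·0.19 + 99·0.54 + 134·0.22 = 101.75 m².
T₆₀ = 0.161·V/A = 0.161·324/101.75 = 0.513 s.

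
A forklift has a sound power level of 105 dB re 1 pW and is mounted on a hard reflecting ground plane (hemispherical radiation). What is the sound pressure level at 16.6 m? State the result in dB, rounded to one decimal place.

72.6 dB

Free-field hemispherical radiation: L_p = L_w − 10·log₁₀(2π·r²), r = 16.6 m.
2π·r² = 1731 m², 10·log₁₀ of that is 32.384 dB.
L_p = 105 − 32.384 = 72.62 dB.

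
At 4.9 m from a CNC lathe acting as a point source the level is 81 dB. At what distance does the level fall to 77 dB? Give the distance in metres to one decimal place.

7.8 m

The 4.0 dB drop corresponds to a distance ratio of 10^(4.0/20) for a point source.
r₂ = 4.9·10^((81−77)/20) = 4.9·10^(4.0/20) = 7.77 m.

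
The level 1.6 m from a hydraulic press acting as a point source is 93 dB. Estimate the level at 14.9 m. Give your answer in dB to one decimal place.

73.6 dB

Spherical spreading from a point source gives a 20·log₁₀(r₂/r₁) drop.
L₂ = 93 − 20·log₁₀(14.9/1.6) = 93 − 19.381 = 73.62 dB.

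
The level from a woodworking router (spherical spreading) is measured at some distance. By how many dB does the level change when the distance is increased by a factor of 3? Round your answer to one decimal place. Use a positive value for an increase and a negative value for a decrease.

With spherical spreading the level changes by −20·log₁₀(r₂/r₁).
ΔL = −20·log₁₀(3) = -9.54 dB.

-9.5 dB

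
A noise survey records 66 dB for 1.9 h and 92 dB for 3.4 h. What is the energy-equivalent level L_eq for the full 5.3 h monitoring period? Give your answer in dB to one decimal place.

Weight each interval's intensity by its duration and average over T = 5.3 h:
Σ tᵢ·10^(Lᵢ/10) = 1.9·10^(66/10) + 3.4·10^(92/10) = 5.396e+09.
L_eq = 10·log₁₀(5.396e+09/5.3) = 90.08 dB.

90.1 dB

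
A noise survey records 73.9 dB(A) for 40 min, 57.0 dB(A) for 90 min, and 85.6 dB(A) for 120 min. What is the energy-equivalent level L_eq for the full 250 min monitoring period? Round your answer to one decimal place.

L_eq = 10·log₁₀[(1/T)·Σ tᵢ·10^(Lᵢ/10)] with T = 250 min.
Σ tᵢ·10^(Lᵢ/10) = 40·10^(73.9/10) + 90·10^(57.0/10) + 120·10^(85.6/10) = 4.460e+10.
L_eq = 10·log₁₀(4.460e+10/250) = 82.51 dB(A).

82.5 dB(A)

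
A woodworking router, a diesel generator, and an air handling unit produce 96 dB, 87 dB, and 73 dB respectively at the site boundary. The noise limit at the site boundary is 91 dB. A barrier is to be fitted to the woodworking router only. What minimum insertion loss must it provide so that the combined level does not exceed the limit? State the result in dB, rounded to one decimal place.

7.3 dB

Everything except the woodworking router sums to 10^(87/10) + 10^(73/10) = 5.211e+08 in linear terms, 87.17 dB.
The limit corresponds to 10^(91/10) = 1.259e+09; subtracting the fixed part leaves 7.378e+08 for the woodworking router, i.e. 88.68 dB.
So the woodworking router must be reduced from 96 to 88.68 dB: IL = 7.32 dB.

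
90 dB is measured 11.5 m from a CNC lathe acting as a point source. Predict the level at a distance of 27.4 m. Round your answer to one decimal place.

82.5 dB

Spherical spreading from a point source gives a 20·log₁₀(r₂/r₁) drop.
L₂ = 90 − 20·log₁₀(27.4/11.5) = 90 − 7.541 = 82.46 dB.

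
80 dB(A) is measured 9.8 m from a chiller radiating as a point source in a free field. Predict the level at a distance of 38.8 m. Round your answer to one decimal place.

68.0 dB(A)

For a point source, L₂ = L₁ − 20·log₁₀(r₂/r₁).
L₂ = 80 − 20·log₁₀(38.8/9.8) = 80 − 11.952 = 68.05 dB(A).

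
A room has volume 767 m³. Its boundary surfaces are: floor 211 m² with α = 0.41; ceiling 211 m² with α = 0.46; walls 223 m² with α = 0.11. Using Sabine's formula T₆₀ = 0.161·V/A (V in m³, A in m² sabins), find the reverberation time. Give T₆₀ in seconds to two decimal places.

0.59 s

Summing Sᵢαᵢ: 211·0.41 + 211·0.46 + 223·0.11 = 208.10 m².
T₆₀ = 0.161 × 767 / 208.10 = 0.593 s.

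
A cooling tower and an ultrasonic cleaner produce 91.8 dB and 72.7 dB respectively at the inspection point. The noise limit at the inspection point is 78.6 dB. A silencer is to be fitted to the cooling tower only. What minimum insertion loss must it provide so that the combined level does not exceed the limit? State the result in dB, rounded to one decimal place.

14.5 dB

The untreated sources together contribute 10^(72.7/10) = 1.862e+07, i.e. 72.70 dB.
The limit corresponds to 10^(78.6/10) = 7.244e+07; subtracting the fixed part leaves 5.382e+07 for the cooling tower, i.e. 77.31 dB.
Required insertion loss = 91.8 − 77.31 = 14.49 dB.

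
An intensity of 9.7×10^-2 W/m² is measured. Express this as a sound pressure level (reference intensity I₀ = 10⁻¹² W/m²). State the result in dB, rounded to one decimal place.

I/I₀ = 9.7×10^-2/10⁻¹² = 9.7×10^10, and L = 10·log₁₀(I/I₀).
L = 10·(0.9868 + 10) = 109.87 dB.

109.9 dB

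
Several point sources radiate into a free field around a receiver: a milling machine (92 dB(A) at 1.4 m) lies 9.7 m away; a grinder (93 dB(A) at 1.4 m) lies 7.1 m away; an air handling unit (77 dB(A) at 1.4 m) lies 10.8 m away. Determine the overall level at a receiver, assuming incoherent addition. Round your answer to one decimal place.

Propagate each source to the receiver with L = L_ref − 20·log₁₀(r/r_ref), then add intensities.
milling machine: 92 − 20·log₁₀(9.7/1.4) = 92 − 16.81 = 75.19 dB(A).
grinder: 93 − 20·log₁₀(7.1/1.4) = 93 − 14.10 = 78.90 dB(A).
air handling unit: 77 − 20·log₁₀(10.8/1.4) = 77 − 17.75 = 59.25 dB(A).
Σ 10^(L/10) = 1.114e+08 → L_total = 10·log₁₀(1.114e+08) = 80.47 dB(A).

80.5 dB(A)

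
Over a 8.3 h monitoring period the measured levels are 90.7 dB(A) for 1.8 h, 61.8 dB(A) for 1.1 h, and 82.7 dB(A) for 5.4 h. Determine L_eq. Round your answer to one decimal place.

Weight each interval's intensity by its duration and average over T = 8.3 h:
Σ tᵢ·10^(Lᵢ/10) = 1.8·10^(90.7/10) + 1.1·10^(61.8/10) + 5.4·10^(82.7/10) = 3.122e+09.
L_eq = 10·log₁₀(3.122e+09/8.3) = 85.75 dB(A).

85.8 dB(A)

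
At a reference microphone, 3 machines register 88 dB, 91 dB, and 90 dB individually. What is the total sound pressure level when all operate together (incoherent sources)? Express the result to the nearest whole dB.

For uncorrelated sources the intensities add, so convert each level to linear form, sum, and take 10·log₁₀ of the total.
Σ 10^(L/10) = 10^(88/10) + 10^(91/10) + 10^(90/10) = 2.890e+09.
L_total = 10·log₁₀(2.890e+09) = 94.61 dB.

95 dB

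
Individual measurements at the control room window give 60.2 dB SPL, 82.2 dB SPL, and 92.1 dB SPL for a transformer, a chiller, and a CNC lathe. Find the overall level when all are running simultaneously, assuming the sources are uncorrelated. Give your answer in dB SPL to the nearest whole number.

Incoherent sources combine by intensity addition: L_total = 10·log₁₀(Σ 10^(L_i/10)).
Σ 10^(L/10) = 10^(60.2/10) + 10^(82.2/10) + 10^(92.1/10) = 1.789e+09.
L_total = 10·log₁₀(1.789e+09) = 92.53 dB SPL.

93 dB SPL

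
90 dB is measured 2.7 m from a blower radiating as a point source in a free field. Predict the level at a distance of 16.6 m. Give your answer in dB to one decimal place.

For a point source, L₂ = L₁ − 20·log₁₀(r₂/r₁).
L₂ = 90 − 20·log₁₀(16.6/2.7) = 90 − 15.775 = 74.23 dB.

74.2 dB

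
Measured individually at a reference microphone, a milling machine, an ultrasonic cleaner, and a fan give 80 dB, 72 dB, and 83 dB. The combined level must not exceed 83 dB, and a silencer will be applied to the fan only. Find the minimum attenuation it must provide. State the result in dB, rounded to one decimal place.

Everything except the fan sums to 10^(80/10) + 10^(72/10) = 1.158e+08 in linear terms, 80.64 dB.
To meet 83 dB overall, the treated fan may contribute at most 10^(83/10) − 1.158e+08 = 8.368e+07, i.e. 79.23 dB.
So the fan must be reduced from 83 to 79.23 dB: IL = 3.77 dB.

3.8 dB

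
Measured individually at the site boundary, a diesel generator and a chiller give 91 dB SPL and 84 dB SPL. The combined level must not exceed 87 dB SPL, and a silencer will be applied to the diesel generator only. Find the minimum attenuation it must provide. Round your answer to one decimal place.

Fixed contribution from the other source: Σ 10^(L/10) = 10^(84/10) = 2.512e+08 (84.00 dB SPL).
The limit corresponds to 10^(87/10) = 5.012e+08; subtracting the fixed part leaves 2.500e+08 for the diesel generator, i.e. 83.98 dB SPL.
So the diesel generator must be reduced from 91 to 83.98 dB SPL: IL = 7.02 dB.

7.0 dB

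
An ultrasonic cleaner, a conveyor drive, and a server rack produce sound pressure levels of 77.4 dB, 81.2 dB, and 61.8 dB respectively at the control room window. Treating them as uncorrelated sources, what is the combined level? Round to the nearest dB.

83 dB

Incoherent sources combine by intensity addition: L_total = 10·log₁₀(Σ 10^(L_i/10)).
Σ 10^(L/10) = 10^(77.4/10) + 10^(81.2/10) + 10^(61.8/10) = 1.883e+08.
L_total = 10·log₁₀(1.883e+08) = 82.75 dB.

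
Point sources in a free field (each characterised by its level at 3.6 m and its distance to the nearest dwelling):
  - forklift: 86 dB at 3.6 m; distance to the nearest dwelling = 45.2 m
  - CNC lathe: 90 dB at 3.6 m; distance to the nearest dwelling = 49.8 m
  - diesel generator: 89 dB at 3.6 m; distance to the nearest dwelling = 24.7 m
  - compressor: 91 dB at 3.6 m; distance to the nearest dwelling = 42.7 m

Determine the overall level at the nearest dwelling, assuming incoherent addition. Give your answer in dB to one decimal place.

75.3 dB

Apply inverse-square spreading to bring every level to the receiver, then sum 10^(L/10).
forklift: 86 − 20·log₁₀(45.2/3.6) = 86 − 21.98 = 64.02 dB.
CNC lathe: 90 − 20·log₁₀(49.8/3.6) = 90 − 22.82 = 67.18 dB.
diesel generator: 89 − 20·log₁₀(24.7/3.6) = 89 − 16.73 = 72.27 dB.
compressor: 91 − 20·log₁₀(42.7/3.6) = 91 − 21.48 = 69.52 dB.
Σ 10^(L/10) = 3.357e+07 → L_total = 10·log₁₀(3.357e+07) = 75.26 dB.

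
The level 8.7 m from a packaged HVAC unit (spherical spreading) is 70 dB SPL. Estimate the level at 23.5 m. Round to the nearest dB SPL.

Spherical spreading from a point source gives a 20·log₁₀(r₂/r₁) drop.
L₂ = 70 − 20·log₁₀(23.5/8.7) = 70 − 8.631 = 61.37 dB SPL.

61 dB SPL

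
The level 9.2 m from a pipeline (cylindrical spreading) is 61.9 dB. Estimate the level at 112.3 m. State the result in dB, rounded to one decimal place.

51.0 dB

For a line source, L₂ = L₁ − 10·log₁₀(r₂/r₁).
L₂ = 61.9 − 10·log₁₀(112.3/9.2) = 61.9 − 10.866 = 51.03 dB.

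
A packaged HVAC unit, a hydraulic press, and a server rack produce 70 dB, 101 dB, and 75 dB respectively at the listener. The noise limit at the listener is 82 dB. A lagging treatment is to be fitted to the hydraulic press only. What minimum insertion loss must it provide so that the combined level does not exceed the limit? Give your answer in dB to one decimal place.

20.3 dB

Fixed contribution from the other sources: Σ 10^(L/10) = 10^(70/10) + 10^(75/10) = 4.162e+07 (76.19 dB).
To meet 82 dB overall, the treated hydraulic press may contribute at most 10^(82/10) − 4.162e+07 = 1.169e+08, i.e. 80.68 dB.
So the hydraulic press must be reduced from 101 to 80.68 dB: IL = 20.32 dB.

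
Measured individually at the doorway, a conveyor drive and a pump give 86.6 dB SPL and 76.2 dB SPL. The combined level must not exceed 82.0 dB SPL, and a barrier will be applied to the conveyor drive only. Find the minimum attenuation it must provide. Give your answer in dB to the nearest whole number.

6 dB

Fixed contribution from the other source: Σ 10^(L/10) = 10^(76.2/10) = 4.169e+07 (76.20 dB SPL).
The limit corresponds to 10^(82.0/10) = 1.585e+08; subtracting the fixed part leaves 1.168e+08 for the conveyor drive, i.e. 80.67 dB SPL.
So the conveyor drive must be reduced from 86.6 to 80.67 dB SPL: IL = 5.93 dB.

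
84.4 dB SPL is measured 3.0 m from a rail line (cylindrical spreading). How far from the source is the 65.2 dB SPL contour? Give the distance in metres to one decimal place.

249.5 m

For a line source L₁ − L₂ = 10·log₁₀(r₂/r₁), so r₂ = r₁·10^((L₁−L₂)/10).
r₂ = 3.0·10^((84.4−65.2)/10) = 3.0·10^(19.2/10) = 249.53 m.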